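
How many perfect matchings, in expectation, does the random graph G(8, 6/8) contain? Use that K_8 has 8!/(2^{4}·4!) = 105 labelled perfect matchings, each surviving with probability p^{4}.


K_8 has 8!/(2^{4}·4!) = 105 labelled perfect matchings.
For each such perfect matching H, let X_H = 1 if all 4 edges of H are present in G. Then P[X_H = 1] = p^{4} = (3/4)^{4} = 81/256.
By linearity of expectation: E[X] = Σ_H E[X_H] = 105 · p^{4} = 105 · 81/256 = 8505/256.
Numerically: E[X] ≈ 33.2227.

E[X] = 105 · (3/4)^{4} = 8505/256 ≈ 33.2227.


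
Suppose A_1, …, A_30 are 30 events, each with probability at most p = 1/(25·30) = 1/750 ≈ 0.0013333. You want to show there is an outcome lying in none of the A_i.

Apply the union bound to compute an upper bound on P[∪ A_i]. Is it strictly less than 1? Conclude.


Union bound: P[∪_{i=1}^{30} A_i] ≤ Σ_i P[A_i] ≤ 30·p = 30·(1/750) = 1/25.
Numerically: 1/25 ≈ 0.0400000.
Is 1/25 < 1? YES.
Since P[∪ A_i] ≤ 1/25 < 1, the complement has P[∩ A_i^c] ≥ 1 − 1/25 = 24/25 > 0, so some outcome avoids every A_i.

30·p = 1/25 ≈ 0.0400000; existence CERTIFIED by the union bound.


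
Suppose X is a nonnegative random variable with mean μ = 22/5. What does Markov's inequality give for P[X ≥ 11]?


μ = E[X] = 22/5, a = 11.
Markov: P[X ≥ 11] ≤ μ/a = (22/5)/11 = 2/5.
Numerically: ≈ 0.40000.
(Since a = 11 > μ = 4.40000, the bound 2/5 is < 1 and informative.)

P[X ≥ 11] ≤ 2/5 ≈ 0.40000.


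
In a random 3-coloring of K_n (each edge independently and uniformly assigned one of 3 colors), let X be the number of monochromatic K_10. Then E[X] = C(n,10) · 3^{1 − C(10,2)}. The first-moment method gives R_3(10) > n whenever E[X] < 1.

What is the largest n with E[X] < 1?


We need C(n, 10) · 3^{1 − 45} < 1, i.e. C(n, 10) < 3^{45 − 1} = 984770902183611232881.
Check values of n near the boundary:
  n = 567: C(567, 10) = 873787071273467749398; 873787071273467749398 < 984770902183611232881? YES
  n = 568: C(568, 10) = 889446337783744949208; 889446337783744949208 < 984770902183611232881? YES
  n = 569: C(569, 10) = 905357721286137524328; 905357721286137524328 < 984770902183611232881? YES
  n = 570: C(570, 10) = 921524823451961408691; 921524823451961408691 < 984770902183611232881? YES
  n = 571: C(571, 10) = 937951290893172842001; 937951290893172842001 < 984770902183611232881? YES
  n = 572: C(572, 10) = 954640815642161682606; 954640815642161682606 < 984770902183611232881? YES
  n = 573: C(573, 10) = 971597135635805762226; 971597135635805762226 < 984770902183611232881? YES
  n = 574: C(574, 10) = 988824035203816502691; 988824035203816502691 < 984770902183611232881? NO
  n = 575: C(575, 10) = 1006325345561406175305; 1006325345561406175305 < 984770902183611232881? NO
  n = 576: C(576, 10) = 1024104945306307344480; 1024104945306307344480 < 984770902183611232881? NO
The largest n with C(n, 10) < 984770902183611232881 is n = 573 (where E[X] = 35985079097622435638/36472996377170786403 ≈ 0.98662). Hence R_3(10) > 573, i.e. R_3(10) ≥ 574.

Largest n = 573; hence R_3(10) > 573.


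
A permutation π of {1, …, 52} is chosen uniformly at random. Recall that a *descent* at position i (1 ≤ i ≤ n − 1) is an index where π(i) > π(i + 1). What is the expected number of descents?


Write X = Σ X_I over i = 1, …, 51, with X_I the indicator of one descent.
There are 51 indicators.
For each fixed i, the pair (π(i), π(i+1)) is a uniformly random ordered pair of distinct values from {1, …, 52}; by symmetry P[π(i) > π(i+1)] = 1/2.
By linearity: E[X] = 51 · (1/2) = (52 − 1) · (1/2) = 51/2 ≈ 25.500.

E[X] = 51/2 = 25.500.


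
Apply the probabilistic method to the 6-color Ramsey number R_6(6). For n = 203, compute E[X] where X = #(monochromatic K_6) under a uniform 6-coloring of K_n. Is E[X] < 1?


E[X] = C(203, 6) · 6^{1 − 15} = 90210944670 · 6^{−14} = 90210944670/78364164096.
As a reduced fraction: E[X] = 15035157445/13060694016 ≈ 1.151176.
Is E[X] < 1? NO.
Since E[X] ≥ 1, the first-moment bound is inconclusive at n = 203; it does NOT by itself certify R_6(6) > 203.

E[X] = 15035157445/13060694016 ≈ 1.151176; E[X] ≥ 1; first-moment method inconclusive here.


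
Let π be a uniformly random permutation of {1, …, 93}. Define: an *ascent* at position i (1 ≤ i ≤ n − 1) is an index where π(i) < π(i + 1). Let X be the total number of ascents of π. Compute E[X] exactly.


Write X = Σ X_I over i = 1, …, 92, with X_I the indicator of one ascent.
There are 92 indicators.
For each fixed i, the pair (π(i), π(i+1)) is a uniformly random ordered pair of distinct values from {1, …, 93}; by symmetry P[π(i) < π(i+1)] = 1/2.
By linearity: E[X] = 92 · (1/2) = (93 − 1) · (1/2) = 46 ≈ 46.0000.

E[X] = 46 = 46.0000.


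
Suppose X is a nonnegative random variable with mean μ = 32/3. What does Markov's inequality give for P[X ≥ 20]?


μ = E[X] = 32/3, a = 20.
Markov: P[X ≥ 20] ≤ μ/a = (32/3)/20 = 8/15.
Numerically: ≈ 0.533.
(Since a = 20 > μ = 10.667, the bound 8/15 is < 1 and informative.)

P[X ≥ 20] ≤ 8/15 ≈ 0.533.


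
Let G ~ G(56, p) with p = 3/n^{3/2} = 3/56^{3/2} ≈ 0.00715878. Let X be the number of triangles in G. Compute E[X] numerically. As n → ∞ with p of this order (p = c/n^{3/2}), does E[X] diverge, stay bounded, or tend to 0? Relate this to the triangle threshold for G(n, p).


Number of potential triangles: C(56, 3) = 27720.
Each occurs with probability p³ ≈ (0.00715878)³ ≈ 3.66874598e-07.
By linearity: E[X] = C(56, 3)·p³ ≈ 27720 · 3.66874598e-07 ≈ 0.010170.
Since α = 3/2 > 1, p = c/n^{3/2} = o(1/n) is below the triangle threshold p ~ 1/n. Asymptotically E[X] ~ (c³/6)·n^{3(1−α)} = (3³/6)·n^{-1.5} → 0, so by Markov's inequality G has no triangles w.h.p.

E[X] ≈ 0.010170; in regime p = Θ(1/n^{3/2}) E[X] tends to 0 (below the triangle threshold p ~ 1/n).


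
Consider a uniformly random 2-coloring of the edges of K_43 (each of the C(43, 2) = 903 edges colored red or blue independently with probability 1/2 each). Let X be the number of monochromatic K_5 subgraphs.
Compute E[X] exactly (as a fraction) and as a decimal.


Let X = Σ_S X_S over the C(43, 5) = 962598 subsets S of size 5, where X_S = 1 if the K_5 on S is monochromatic.
For a fixed S, the K_5 on S has C(5, 2) = 10 edges. P[all 10 edges red] = (1/2)^10, and likewise for blue, so P[monochromatic] = 2·(1/2)^10 = 2^{1 − 10} = 1/512.
By linearity of expectation: E[X] = C(43, 5) · 2^{1 − 10} = 962598 · 1/512 = 481299/256.
Numerically: E[X] ≈ 1880.074.

E[X] = C(43,5)·2^(1−C(5,2)) = 481299/256 ≈ 1880.074.


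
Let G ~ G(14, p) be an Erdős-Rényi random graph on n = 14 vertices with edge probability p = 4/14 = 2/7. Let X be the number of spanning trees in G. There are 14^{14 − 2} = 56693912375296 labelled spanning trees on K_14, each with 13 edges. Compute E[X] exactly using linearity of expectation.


K_14 has 14^{14 − 2} = 56693912375296 labelled spanning trees.
For each such spanning tree H, let X_H = 1 if all 13 edges of H are present in G. Then P[X_H = 1] = p^{13} = (2/7)^{13} = 8192/96889010407.
Summing the indicators: E[X] = Σ_H E[X_H] = 56693912375296 · p^{13} = 56693912375296 · 8192/96889010407 = 33554432/7.
Numerically: E[X] ≈ 4.7935e+06.

E[X] = 56693912375296 · (2/7)^{13} = 33554432/7 ≈ 4.7935e+06.


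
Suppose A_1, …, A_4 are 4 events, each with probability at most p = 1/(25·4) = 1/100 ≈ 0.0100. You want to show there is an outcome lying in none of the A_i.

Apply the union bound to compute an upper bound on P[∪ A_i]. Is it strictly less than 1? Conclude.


Union bound: P[∪_{i=1}^{4} A_i] ≤ Σ_i P[A_i] ≤ 4·p = 4·(1/100) = 1/25.
Numerically: 1/25 ≈ 0.0400.
Is 1/25 < 1? YES.
Since P[∪ A_i] ≤ 1/25 < 1, the complement has P[∩ A_i^c] ≥ 1 − 1/25 = 24/25 > 0, so some outcome avoids every A_i.

4·p = 1/25 ≈ 0.0400; existence CERTIFIED by the union bound.


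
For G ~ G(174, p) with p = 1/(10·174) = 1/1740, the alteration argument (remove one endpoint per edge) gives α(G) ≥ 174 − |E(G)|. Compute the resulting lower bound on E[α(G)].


E[|E(G)|] = C(174, 2)·p = 15051 · (1/1740) = 173/20.
E[α(G)] ≥ n − E[|E(G)|] = 174 − 173/20 = 3307/20.
Numerically: ≈ 165.35000.
(This is only a lower bound; the true E[α(G)] may be larger.)

E[α(G)] ≥ 3307/20 ≈ 165.35000.


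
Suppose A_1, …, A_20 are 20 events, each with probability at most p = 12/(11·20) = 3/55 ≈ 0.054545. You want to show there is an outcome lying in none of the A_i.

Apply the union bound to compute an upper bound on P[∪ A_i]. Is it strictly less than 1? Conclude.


Union bound: P[∪_{i=1}^{20} A_i] ≤ Σ_i P[A_i] ≤ 20·p = 20·(3/55) = 12/11.
Numerically: 12/11 ≈ 1.090909.
Is 12/11 < 1? NO.
Since the bound 12/11 is ≥ 1, the union bound is uninformative here; it does NOT by itself certify existence.

20·p = 12/11 ≈ 1.090909; existence NOT certified by the union bound.


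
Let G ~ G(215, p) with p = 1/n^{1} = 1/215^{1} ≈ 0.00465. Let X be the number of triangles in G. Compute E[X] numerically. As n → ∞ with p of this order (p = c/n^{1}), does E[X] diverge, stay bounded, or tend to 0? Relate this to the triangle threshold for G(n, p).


Number of potential triangles: C(215, 3) = 1633355.
Each occurs with probability p³ ≈ (0.00465)³ ≈ 1.00620e-07.
By linearity: E[X] = C(215, 3)·p³ ≈ 1633355 · 1.00620e-07 ≈ 0.164.
Here α = 1, so p = 1/n is exactly at the triangle threshold p ~ 1/n. Asymptotically E[X] → c³/6 = 1³/6 = 1/6 ≈ 0.167, a bounded constant. In this regime the triangle count is asymptotically Poisson(c³/6).

E[X] ≈ 0.164; in regime p = Θ(1/n^{1}) E[X] stays bounded (at the triangle threshold p ~ 1/n).


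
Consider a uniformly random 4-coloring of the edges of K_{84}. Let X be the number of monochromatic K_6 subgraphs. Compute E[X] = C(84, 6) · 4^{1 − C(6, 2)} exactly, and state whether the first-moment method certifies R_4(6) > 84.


E[X] = C(84, 6) · 4^{1 − 15} = 406481544 · 4^{−14} = 406481544/268435456.
As a reduced fraction: E[X] = 50810193/33554432 ≈ 1.5143.
Is E[X] < 1? NO.
Since E[X] ≥ 1, the first-moment bound is inconclusive at n = 84; it does NOT by itself certify R_4(6) > 84.

E[X] = 50810193/33554432 ≈ 1.5143; E[X] ≥ 1; first-moment method inconclusive here.


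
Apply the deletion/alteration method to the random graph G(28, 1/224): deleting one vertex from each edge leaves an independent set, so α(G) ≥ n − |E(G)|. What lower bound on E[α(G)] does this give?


E[|E(G)|] = C(28, 2)·p = 378 · (1/224) = 27/16.
E[α(G)] ≥ n − E[|E(G)|] = 28 − 27/16 = 421/16.
Numerically: ≈ 26.312500.
(This is only a lower bound; the true E[α(G)] may be larger.)

E[α(G)] ≥ 421/16 ≈ 26.312500.


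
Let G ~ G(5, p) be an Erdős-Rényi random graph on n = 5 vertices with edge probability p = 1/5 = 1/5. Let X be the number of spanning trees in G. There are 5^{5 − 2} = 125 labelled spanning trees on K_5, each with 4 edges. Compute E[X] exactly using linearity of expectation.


K_5 has 5^{5 − 2} = 125 labelled spanning trees.
For each such spanning tree H, let X_H = 1 if all 4 edges of H are present in G. Then P[X_H = 1] = p^{4} = (1/5)^{4} = 1/625.
By linearity: E[X] = Σ_H E[X_H] = 125 · p^{4} = 125 · 1/625 = 1/5.
Numerically: E[X] ≈ 0.2.

E[X] = 125 · (1/5)^{4} = 1/5 ≈ 0.2.


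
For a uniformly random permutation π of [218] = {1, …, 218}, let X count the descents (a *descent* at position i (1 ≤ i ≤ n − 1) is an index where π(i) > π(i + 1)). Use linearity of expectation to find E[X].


Write X = Σ X_I over i = 1, …, 217, with X_I the indicator of one descent.
There are 217 indicators.
For each fixed i, the pair (π(i), π(i+1)) is a uniformly random ordered pair of distinct values from {1, …, 218}; by symmetry P[π(i) > π(i+1)] = 1/2.
By linearity: E[X] = 217 · (1/2) = (218 − 1) · (1/2) = 217/2 ≈ 108.500000.

E[X] = 217/2 = 108.500000.


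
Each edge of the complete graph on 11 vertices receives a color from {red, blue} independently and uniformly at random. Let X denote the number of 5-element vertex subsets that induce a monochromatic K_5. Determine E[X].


Let X = Σ_S X_S over the C(11, 5) = 462 subsets S of size 5, where X_S = 1 if the K_5 on S is monochromatic.
For a fixed S, the K_5 on S has C(5, 2) = 10 edges. P[all 10 edges red] = (1/2)^10, and likewise for blue, so P[monochromatic] = 2·(1/2)^10 = 2^{1 − 10} = 1/512.
Summing: E[X] = C(11, 5) · 2^{1 − 10} = 462 · 1/512 = 231/256.
Numerically: E[X] ≈ 0.9023.

E[X] = C(11,5)·2^(1−C(5,2)) = 231/256 ≈ 0.9023.


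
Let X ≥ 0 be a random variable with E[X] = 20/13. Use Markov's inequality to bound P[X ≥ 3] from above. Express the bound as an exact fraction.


μ = E[X] = 20/13, a = 3.
Markov: P[X ≥ 3] ≤ μ/a = (20/13)/3 = 20/39.
Numerically: ≈ 0.5128.
(Since a = 3 > μ = 1.5385, the bound 20/39 is < 1 and informative.)

P[X ≥ 3] ≤ 20/39 ≈ 0.5128.


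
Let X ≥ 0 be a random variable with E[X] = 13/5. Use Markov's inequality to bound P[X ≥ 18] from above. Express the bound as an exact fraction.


μ = E[X] = 13/5, a = 18.
Markov: P[X ≥ 18] ≤ μ/a = (13/5)/18 = 13/90.
Numerically: ≈ 0.144444.
(Since a = 18 > μ = 2.600000, the bound 13/90 is < 1 and informative.)

P[X ≥ 18] ≤ 13/90 ≈ 0.144444.


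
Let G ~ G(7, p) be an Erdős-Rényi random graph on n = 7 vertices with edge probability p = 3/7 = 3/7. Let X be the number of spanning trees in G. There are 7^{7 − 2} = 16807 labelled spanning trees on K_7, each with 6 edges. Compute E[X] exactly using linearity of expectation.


K_7 has 7^{7 − 2} = 16807 labelled spanning trees.
For each such spanning tree H, let X_H = 1 if all 6 edges of H are present in G. Then P[X_H = 1] = p^{6} = (3/7)^{6} = 729/117649.
By linearity: E[X] = Σ_H E[X_H] = 16807 · p^{6} = 16807 · 729/117649 = 729/7.
Numerically: E[X] ≈ 104.14.

E[X] = 16807 · (3/7)^{6} = 729/7 ≈ 104.14.


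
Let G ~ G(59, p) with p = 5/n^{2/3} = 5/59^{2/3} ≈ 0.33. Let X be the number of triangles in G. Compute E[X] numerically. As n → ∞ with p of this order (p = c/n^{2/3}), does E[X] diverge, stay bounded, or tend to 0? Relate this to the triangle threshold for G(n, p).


Number of potential triangles: C(59, 3) = 32509.
Each occurs with probability p³ ≈ (0.33)³ ≈ 3.59092e-02.
By linearity: E[X] = C(59, 3)·p³ ≈ 32509 · 3.59092e-02 ≈ 1167.373.
Since α = 2/3 < 1, p = c/n^{2/3} ≫ 1/n is above the triangle threshold p ~ 1/n. Asymptotically E[X] ~ (c³/6)·n^{3(1−α)} = (5³/6)·n^{1} → ∞; triangles are abundant w.h.p.

E[X] ≈ 1167.373; in regime p = Θ(1/n^{2/3}) E[X] diverges (above the triangle threshold p ~ 1/n).


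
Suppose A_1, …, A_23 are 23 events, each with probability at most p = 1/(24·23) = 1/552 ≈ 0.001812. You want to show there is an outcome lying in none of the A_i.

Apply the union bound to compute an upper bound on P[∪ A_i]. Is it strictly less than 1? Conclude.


Union bound: P[∪_{i=1}^{23} A_i] ≤ Σ_i P[A_i] ≤ 23·p = 23·(1/552) = 1/24.
Numerically: 1/24 ≈ 0.041667.
Is 1/24 < 1? YES.
Since P[∪ A_i] ≤ 1/24 < 1, the complement has P[∩ A_i^c] ≥ 1 − 1/24 = 23/24 > 0, so some outcome avoids every A_i.

23·p = 1/24 ≈ 0.041667; existence CERTIFIED by the union bound.


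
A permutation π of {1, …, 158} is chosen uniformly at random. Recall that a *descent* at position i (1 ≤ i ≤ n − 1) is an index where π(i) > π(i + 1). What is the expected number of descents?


Write X = Σ X_I over i = 1, …, 157, with X_I the indicator of one descent.
There are 157 indicators.
For each fixed i, the pair (π(i), π(i+1)) is a uniformly random ordered pair of distinct values from {1, …, 158}; by symmetry P[π(i) > π(i+1)] = 1/2.
By linearity: E[X] = 157 · (1/2) = (158 − 1) · (1/2) = 157/2 ≈ 78.5000.

E[X] = 157/2 = 78.5000.


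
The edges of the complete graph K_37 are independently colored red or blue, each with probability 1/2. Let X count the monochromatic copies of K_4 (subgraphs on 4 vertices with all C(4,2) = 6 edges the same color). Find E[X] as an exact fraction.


Let X = Σ_S X_S over the C(37, 4) = 66045 subsets S of size 4, where X_S = 1 if the K_4 on S is monochromatic.
For a fixed S, the K_4 on S has C(4, 2) = 6 edges. P[all 6 edges red] = (1/2)^6, and likewise for blue, so P[monochromatic] = 2·(1/2)^6 = 2^{1 − 6} = 1/32.
Summing: E[X] = C(37, 4) · 2^{1 − 6} = 66045 · 1/32 = 66045/32.
Numerically: E[X] ≈ 2063.906.

E[X] = C(37,4)·2^(1−C(4,2)) = 66045/32 ≈ 2063.906.


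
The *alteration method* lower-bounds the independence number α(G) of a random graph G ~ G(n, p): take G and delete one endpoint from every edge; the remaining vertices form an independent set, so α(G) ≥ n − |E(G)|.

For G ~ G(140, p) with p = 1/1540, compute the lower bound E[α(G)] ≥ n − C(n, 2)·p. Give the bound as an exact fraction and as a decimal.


E[|E(G)|] = C(140, 2)·p = 9730 · (1/1540) = 139/22.
E[α(G)] ≥ n − E[|E(G)|] = 140 − 139/22 = 2941/22.
Numerically: ≈ 133.68182.
(This is only a lower bound; the true E[α(G)] may be larger.)

E[α(G)] ≥ 2941/22 ≈ 133.68182.


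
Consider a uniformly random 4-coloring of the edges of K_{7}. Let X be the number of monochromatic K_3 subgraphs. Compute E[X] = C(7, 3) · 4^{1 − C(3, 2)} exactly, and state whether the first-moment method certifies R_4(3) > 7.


E[X] = C(7, 3) · 4^{1 − 3} = 35 · 4^{−2} = 35/16.
As a reduced fraction: E[X] = 35/16 ≈ 2.1875000.
Is E[X] < 1? NO.
Since E[X] ≥ 1, the first-moment bound is inconclusive at n = 7; it does NOT by itself certify R_4(3) > 7.

E[X] = 35/16 ≈ 2.1875000; E[X] ≥ 1; first-moment method inconclusive here.


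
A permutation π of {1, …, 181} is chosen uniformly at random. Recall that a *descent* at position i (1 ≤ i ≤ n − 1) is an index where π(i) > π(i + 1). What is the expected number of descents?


Write X = Σ X_I over i = 1, …, 180, with X_I the indicator of one descent.
There are 180 indicators.
For each fixed i, the pair (π(i), π(i+1)) is a uniformly random ordered pair of distinct values from {1, …, 181}; by symmetry P[π(i) > π(i+1)] = 1/2.
By linearity: E[X] = 180 · (1/2) = (181 − 1) · (1/2) = 90 ≈ 90.0000.

E[X] = 90 = 90.0000.


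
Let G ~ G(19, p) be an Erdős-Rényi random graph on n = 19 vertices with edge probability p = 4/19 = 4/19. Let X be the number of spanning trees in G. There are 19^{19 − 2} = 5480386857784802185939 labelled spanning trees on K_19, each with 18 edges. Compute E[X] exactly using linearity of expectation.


K_19 has 19^{19 − 2} = 5480386857784802185939 labelled spanning trees.
For each such spanning tree H, let X_H = 1 if all 18 edges of H are present in G. Then P[X_H = 1] = p^{18} = (4/19)^{18} = 68719476736/104127350297911241532841.
By linearity of expectation: E[X] = Σ_H E[X_H] = 5480386857784802185939 · p^{18} = 5480386857784802185939 · 68719476736/104127350297911241532841 = 68719476736/19.
Numerically: E[X] ≈ 3.6168e+09.

E[X] = 5480386857784802185939 · (4/19)^{18} = 68719476736/19 ≈ 3.6168e+09.


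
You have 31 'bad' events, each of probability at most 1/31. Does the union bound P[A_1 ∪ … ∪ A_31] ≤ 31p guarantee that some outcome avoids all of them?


Union bound: P[∪_{i=1}^{31} A_i] ≤ Σ_i P[A_i] ≤ 31·p = 31·(1/31) = 1.
Numerically: 1 ≈ 1.0000000.
Is 1 < 1? NO.
Since the bound 1 is ≥ 1, the union bound is uninformative here; it does NOT by itself certify existence.

31·p = 1 ≈ 1.0000000; existence NOT certified by the union bound.


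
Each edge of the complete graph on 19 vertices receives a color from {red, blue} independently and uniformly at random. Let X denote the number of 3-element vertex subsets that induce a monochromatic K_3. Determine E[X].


Let X = Σ_S X_S over the C(19, 3) = 969 subsets S of size 3, where X_S = 1 if the K_3 on S is monochromatic.
For a fixed S, the K_3 on S has C(3, 2) = 3 edges. P[all 3 edges red] = (1/2)^3, and likewise for blue, so P[monochromatic] = 2·(1/2)^3 = 2^{1 − 3} = 1/4.
Summing: E[X] = C(19, 3) · 2^{1 − 3} = 969 · 1/4 = 969/4.
Numerically: E[X] ≈ 242.2500.

E[X] = C(19,3)·2^(1−C(3,2)) = 969/4 ≈ 242.2500.


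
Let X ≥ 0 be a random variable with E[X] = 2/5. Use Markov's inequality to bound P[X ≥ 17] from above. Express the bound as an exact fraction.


μ = E[X] = 2/5, a = 17.
Markov: P[X ≥ 17] ≤ μ/a = (2/5)/17 = 2/85.
Numerically: ≈ 0.024.
(Since a = 17 > μ = 0.400, the bound 2/85 is < 1 and informative.)

P[X ≥ 17] ≤ 2/85 ≈ 0.024.


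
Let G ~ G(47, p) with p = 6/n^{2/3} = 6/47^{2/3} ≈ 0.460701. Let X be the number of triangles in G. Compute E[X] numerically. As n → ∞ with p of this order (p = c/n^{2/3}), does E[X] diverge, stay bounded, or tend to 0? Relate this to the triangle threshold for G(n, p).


Number of potential triangles: C(47, 3) = 16215.
Each occurs with probability p³ ≈ (0.460701)³ ≈ 9.77818017e-02.
By linearity: E[X] = C(47, 3)·p³ ≈ 16215 · 9.77818017e-02 ≈ 1585.531915.
Since α = 2/3 < 1, p = c/n^{2/3} ≫ 1/n is above the triangle threshold p ~ 1/n. Asymptotically E[X] ~ (c³/6)·n^{3(1−α)} = (6³/6)·n^{1} → ∞; triangles are abundant w.h.p.

E[X] ≈ 1585.531915; in regime p = Θ(1/n^{2/3}) E[X] diverges (above the triangle threshold p ~ 1/n).


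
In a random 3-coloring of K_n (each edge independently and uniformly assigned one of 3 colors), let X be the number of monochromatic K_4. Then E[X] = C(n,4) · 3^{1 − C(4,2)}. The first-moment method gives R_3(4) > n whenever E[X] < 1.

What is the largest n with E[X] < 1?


We need C(n, 4) · 3^{1 − 6} < 1, i.e. C(n, 4) < 3^{6 − 1} = 243.
Check values of n near the boundary:
  n = 5: C(5, 4) = 5; 5 < 243? YES
  n = 6: C(6, 4) = 15; 15 < 243? YES
  n = 7: C(7, 4) = 35; 35 < 243? YES
  n = 8: C(8, 4) = 70; 70 < 243? YES
  n = 9: C(9, 4) = 126; 126 < 243? YES
  n = 10: C(10, 4) = 210; 210 < 243? YES
  n = 11: C(11, 4) = 330; 330 < 243? NO
The largest n with C(n, 4) < 243 is n = 10 (where E[X] = 70/81 ≈ 0.864). Hence R_3(4) > 10, i.e. R_3(4) ≥ 11.

Largest n = 10; hence R_3(4) > 10.


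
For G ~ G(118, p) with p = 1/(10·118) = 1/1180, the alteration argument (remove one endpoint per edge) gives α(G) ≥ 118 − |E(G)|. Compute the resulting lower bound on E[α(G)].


E[|E(G)|] = C(118, 2)·p = 6903 · (1/1180) = 117/20.
E[α(G)] ≥ n − E[|E(G)|] = 118 − 117/20 = 2243/20.
Numerically: ≈ 112.150000.
(This is only a lower bound; the true E[α(G)] may be larger.)

E[α(G)] ≥ 2243/20 ≈ 112.150000.


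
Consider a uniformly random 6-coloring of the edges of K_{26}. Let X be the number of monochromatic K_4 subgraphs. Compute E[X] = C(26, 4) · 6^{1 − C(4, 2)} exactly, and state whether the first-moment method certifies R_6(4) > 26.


E[X] = C(26, 4) · 6^{1 − 6} = 14950 · 6^{−5} = 14950/7776.
As a reduced fraction: E[X] = 7475/3888 ≈ 1.9226.
Is E[X] < 1? NO.
Since E[X] ≥ 1, the first-moment bound is inconclusive at n = 26; it does NOT by itself certify R_6(4) > 26.

E[X] = 7475/3888 ≈ 1.9226; E[X] ≥ 1; first-moment method inconclusive here.


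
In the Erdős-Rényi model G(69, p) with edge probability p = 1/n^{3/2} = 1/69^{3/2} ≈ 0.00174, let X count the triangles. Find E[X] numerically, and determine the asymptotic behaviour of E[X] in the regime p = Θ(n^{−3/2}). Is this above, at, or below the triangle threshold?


Number of potential triangles: C(69, 3) = 52394.
Each occurs with probability p³ ≈ (0.00174)³ ≈ 5.31103e-09.
By linearity: E[X] = C(69, 3)·p³ ≈ 52394 · 5.31103e-09 ≈ 0.000.
Since α = 3/2 > 1, p = c/n^{3/2} = o(1/n) is below the triangle threshold p ~ 1/n. Asymptotically E[X] ~ (c³/6)·n^{3(1−α)} = (1³/6)·n^{-1.5} → 0, so by Markov's inequality G has no triangles w.h.p.

E[X] ≈ 0.000; in regime p = Θ(1/n^{3/2}) E[X] tends to 0 (below the triangle threshold p ~ 1/n).


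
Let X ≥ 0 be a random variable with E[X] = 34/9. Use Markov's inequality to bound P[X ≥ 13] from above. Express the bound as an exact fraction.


μ = E[X] = 34/9, a = 13.
Markov: P[X ≥ 13] ≤ μ/a = (34/9)/13 = 34/117.
Numerically: ≈ 0.291.
(Since a = 13 > μ = 3.778, the bound 34/117 is < 1 and informative.)

P[X ≥ 13] ≤ 34/117 ≈ 0.291.


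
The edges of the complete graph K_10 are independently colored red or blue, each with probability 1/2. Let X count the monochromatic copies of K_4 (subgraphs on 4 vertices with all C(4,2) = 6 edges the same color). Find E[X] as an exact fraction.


Let X = Σ_S X_S over the C(10, 4) = 210 subsets S of size 4, where X_S = 1 if the K_4 on S is monochromatic.
For a fixed S, the K_4 on S has C(4, 2) = 6 edges. P[all 6 edges red] = (1/2)^6, and likewise for blue, so P[monochromatic] = 2·(1/2)^6 = 2^{1 − 6} = 1/32.
Summing: E[X] = C(10, 4) · 2^{1 − 6} = 210 · 1/32 = 105/16.
Numerically: E[X] ≈ 6.562.

E[X] = C(10,4)·2^(1−C(4,2)) = 105/16 ≈ 6.562.


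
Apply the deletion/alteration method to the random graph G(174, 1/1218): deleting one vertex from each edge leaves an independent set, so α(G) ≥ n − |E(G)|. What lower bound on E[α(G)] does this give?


E[|E(G)|] = C(174, 2)·p = 15051 · (1/1218) = 173/14.
E[α(G)] ≥ n − E[|E(G)|] = 174 − 173/14 = 2263/14.
Numerically: ≈ 161.64286.
(This is only a lower bound; the true E[α(G)] may be larger.)

E[α(G)] ≥ 2263/14 ≈ 161.64286.


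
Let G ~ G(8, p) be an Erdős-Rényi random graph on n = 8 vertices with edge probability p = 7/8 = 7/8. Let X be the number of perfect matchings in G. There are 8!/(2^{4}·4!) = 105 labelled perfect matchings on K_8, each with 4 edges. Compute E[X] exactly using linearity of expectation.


K_8 has 8!/(2^{4}·4!) = 105 labelled perfect matchings.
For each such perfect matching H, let X_H = 1 if all 4 edges of H are present in G. Then P[X_H = 1] = p^{4} = (7/8)^{4} = 2401/4096.
By linearity of expectation: E[X] = Σ_H E[X_H] = 105 · p^{4} = 105 · 2401/4096 = 252105/4096.
Numerically: E[X] ≈ 61.5491.

E[X] = 105 · (7/8)^{4} = 252105/4096 ≈ 61.5491.


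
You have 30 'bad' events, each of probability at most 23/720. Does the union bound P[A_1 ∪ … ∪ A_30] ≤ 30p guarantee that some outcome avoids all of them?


Union bound: P[∪_{i=1}^{30} A_i] ≤ Σ_i P[A_i] ≤ 30·p = 30·(23/720) = 23/24.
Numerically: 23/24 ≈ 0.95833.
Is 23/24 < 1? YES.
Since P[∪ A_i] ≤ 23/24 < 1, the complement has P[∩ A_i^c] ≥ 1 − 23/24 = 1/24 > 0, so some outcome avoids every A_i.

30·p = 23/24 ≈ 0.95833; existence CERTIFIED by the union bound.


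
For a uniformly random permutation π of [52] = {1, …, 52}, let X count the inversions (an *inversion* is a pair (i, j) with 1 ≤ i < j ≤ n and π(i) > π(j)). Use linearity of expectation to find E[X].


Write X = Σ X_I over the C(52, 2) = 1326 pairs i < j, with X_I the indicator of one inversion.
There are 1326 indicators.
For each fixed pair i < j, the values π(i) and π(j) are two distinct elements of {1, …, 52} in uniformly random order; by symmetry P[π(i) > π(j)] = 1/2.
By linearity: E[X] = 1326 · (1/2) = C(52, 2) · (1/2) = 1326/2 = 663 ≈ 663.000.

E[X] = 663 = 663.000.


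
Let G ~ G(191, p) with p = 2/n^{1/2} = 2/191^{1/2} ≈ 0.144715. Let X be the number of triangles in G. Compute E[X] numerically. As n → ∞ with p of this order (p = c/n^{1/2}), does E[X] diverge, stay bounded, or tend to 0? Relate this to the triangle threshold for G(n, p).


Number of potential triangles: C(191, 3) = 1143135.
Each occurs with probability p³ ≈ (0.144715)³ ≈ 3.03067898e-03.
By linearity: E[X] = C(191, 3)·p³ ≈ 1143135 · 3.03067898e-03 ≈ 3464.475210.
Since α = 1/2 < 1, p = c/n^{1/2} ≫ 1/n is above the triangle threshold p ~ 1/n. Asymptotically E[X] ~ (c³/6)·n^{3(1−α)} = (2³/6)·n^{1.5} → ∞; triangles are abundant w.h.p.

E[X] ≈ 3464.475210; in regime p = Θ(1/n^{1/2}) E[X] diverges (above the triangle threshold p ~ 1/n).


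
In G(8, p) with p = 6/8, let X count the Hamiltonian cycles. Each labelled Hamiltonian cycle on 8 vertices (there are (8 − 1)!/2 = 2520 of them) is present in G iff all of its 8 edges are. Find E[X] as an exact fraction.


K_8 has (8 − 1)!/2 = 2520 labelled Hamiltonian cycles.
For each such Hamiltonian cycle H, let X_H = 1 if all 8 edges of H are present in G. Then P[X_H = 1] = p^{8} = (3/4)^{8} = 6561/65536.
By linearity: E[X] = Σ_H E[X_H] = 2520 · p^{8} = 2520 · 6561/65536 = 2066715/8192.
Numerically: E[X] ≈ 252.28.

E[X] = 2520 · (3/4)^{8} = 2066715/8192 ≈ 252.28.


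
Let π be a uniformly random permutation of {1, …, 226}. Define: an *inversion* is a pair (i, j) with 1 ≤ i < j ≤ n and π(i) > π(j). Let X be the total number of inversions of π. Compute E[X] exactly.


Write X = Σ X_I over the C(226, 2) = 25425 pairs i < j, with X_I the indicator of one inversion.
There are 25425 indicators.
For each fixed pair i < j, the values π(i) and π(j) are two distinct elements of {1, …, 226} in uniformly random order; by symmetry P[π(i) > π(j)] = 1/2.
By linearity: E[X] = 25425 · (1/2) = C(226, 2) · (1/2) = 25425/2 = 25425/2 ≈ 12712.50000.

E[X] = 25425/2 = 12712.50000.


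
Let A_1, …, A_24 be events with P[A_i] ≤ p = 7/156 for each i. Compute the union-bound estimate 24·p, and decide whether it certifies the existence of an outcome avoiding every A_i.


Union bound: P[∪_{i=1}^{24} A_i] ≤ Σ_i P[A_i] ≤ 24·p = 24·(7/156) = 14/13.
Numerically: 14/13 ≈ 1.0769231.
Is 14/13 < 1? NO.
Since the bound 14/13 is ≥ 1, the union bound is uninformative here; it does NOT by itself certify existence.

24·p = 14/13 ≈ 1.0769231; existence NOT certified by the union bound.


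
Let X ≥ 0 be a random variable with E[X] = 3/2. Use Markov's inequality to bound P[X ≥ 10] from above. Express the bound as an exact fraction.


μ = E[X] = 3/2, a = 10.
Markov: P[X ≥ 10] ≤ μ/a = (3/2)/10 = 3/20.
Numerically: ≈ 0.1500.
(Since a = 10 > μ = 1.5000, the bound 3/20 is < 1 and informative.)

P[X ≥ 10] ≤ 3/20 ≈ 0.1500.


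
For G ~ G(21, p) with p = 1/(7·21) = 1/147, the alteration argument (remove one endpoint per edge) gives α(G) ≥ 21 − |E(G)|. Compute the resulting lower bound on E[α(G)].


E[|E(G)|] = C(21, 2)·p = 210 · (1/147) = 10/7.
E[α(G)] ≥ n − E[|E(G)|] = 21 − 10/7 = 137/7.
Numerically: ≈ 19.5714.
(This is only a lower bound; the true E[α(G)] may be larger.)

E[α(G)] ≥ 137/7 ≈ 19.5714.


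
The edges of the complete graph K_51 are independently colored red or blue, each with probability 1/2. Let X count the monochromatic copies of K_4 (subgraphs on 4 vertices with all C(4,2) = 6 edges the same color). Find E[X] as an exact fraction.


Let X = Σ_S X_S over the C(51, 4) = 249900 subsets S of size 4, where X_S = 1 if the K_4 on S is monochromatic.
For a fixed S, the K_4 on S has C(4, 2) = 6 edges. P[all 6 edges red] = (1/2)^6, and likewise for blue, so P[monochromatic] = 2·(1/2)^6 = 2^{1 − 6} = 1/32.
Summing: E[X] = C(51, 4) · 2^{1 − 6} = 249900 · 1/32 = 62475/8.
Numerically: E[X] ≈ 7809.375.

E[X] = C(51,4)·2^(1−C(4,2)) = 62475/8 ≈ 7809.375.


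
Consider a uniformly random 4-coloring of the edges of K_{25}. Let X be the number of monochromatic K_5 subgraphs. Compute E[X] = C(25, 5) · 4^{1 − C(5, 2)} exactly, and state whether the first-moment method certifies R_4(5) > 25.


E[X] = C(25, 5) · 4^{1 − 10} = 53130 · 4^{−9} = 53130/262144.
As a reduced fraction: E[X] = 26565/131072 ≈ 0.203.
Is E[X] < 1? YES.
Since E[X] < 1, there exists a 4-coloring of K_{25} with no monochromatic K_5; hence R_4(5) > 25.

E[X] = 26565/131072 ≈ 0.203; E[X] < 1, so R_4(5) > 25.


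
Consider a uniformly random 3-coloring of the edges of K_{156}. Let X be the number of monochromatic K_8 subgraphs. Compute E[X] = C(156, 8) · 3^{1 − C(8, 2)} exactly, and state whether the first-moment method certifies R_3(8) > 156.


E[X] = C(156, 8) · 3^{1 − 28} = 7248464019225 · 3^{−27} = 7248464019225/7625597484987.
As a reduced fraction: E[X] = 805384891025/847288609443 ≈ 0.9505.
Is E[X] < 1? YES.
Since E[X] < 1, there exists a 3-coloring of K_{156} with no monochromatic K_8; hence R_3(8) > 156.

E[X] = 805384891025/847288609443 ≈ 0.9505; E[X] < 1, so R_3(8) > 156.


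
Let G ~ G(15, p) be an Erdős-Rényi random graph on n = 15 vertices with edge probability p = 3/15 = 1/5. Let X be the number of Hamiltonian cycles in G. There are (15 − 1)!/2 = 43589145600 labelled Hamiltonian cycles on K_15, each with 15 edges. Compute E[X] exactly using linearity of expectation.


K_15 has (15 − 1)!/2 = 43589145600 labelled Hamiltonian cycles.
For each such Hamiltonian cycle H, let X_H = 1 if all 15 edges of H are present in G. Then P[X_H = 1] = p^{15} = (1/5)^{15} = 1/30517578125.
By linearity: E[X] = Σ_H E[X_H] = 43589145600 · p^{15} = 43589145600 · 1/30517578125 = 1743565824/1220703125.
Numerically: E[X] ≈ 1.43.

E[X] = 43589145600 · (1/5)^{15} = 1743565824/1220703125 ≈ 1.43.


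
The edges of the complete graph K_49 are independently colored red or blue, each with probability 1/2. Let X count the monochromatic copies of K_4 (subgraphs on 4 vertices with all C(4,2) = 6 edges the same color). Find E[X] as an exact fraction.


Let X = Σ_S X_S over the C(49, 4) = 211876 subsets S of size 4, where X_S = 1 if the K_4 on S is monochromatic.
For a fixed S, the K_4 on S has C(4, 2) = 6 edges. P[all 6 edges red] = (1/2)^6, and likewise for blue, so P[monochromatic] = 2·(1/2)^6 = 2^{1 − 6} = 1/32.
By linearity of expectation: E[X] = C(49, 4) · 2^{1 − 6} = 211876 · 1/32 = 52969/8.
Numerically: E[X] ≈ 6621.12500.

E[X] = C(49,4)·2^(1−C(4,2)) = 52969/8 ≈ 6621.12500.


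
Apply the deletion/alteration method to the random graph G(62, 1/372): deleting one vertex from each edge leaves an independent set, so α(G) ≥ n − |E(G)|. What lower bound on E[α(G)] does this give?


E[|E(G)|] = C(62, 2)·p = 1891 · (1/372) = 61/12.
E[α(G)] ≥ n − E[|E(G)|] = 62 − 61/12 = 683/12.
Numerically: ≈ 56.91667.
(This is only a lower bound; the true E[α(G)] may be larger.)

E[α(G)] ≥ 683/12 ≈ 56.91667.


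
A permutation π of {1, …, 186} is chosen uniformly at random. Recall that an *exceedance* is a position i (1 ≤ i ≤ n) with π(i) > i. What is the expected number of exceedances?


Write X = Σ_{i=1}^{186} X_i, where X_i = 1_{π(i) > i}.
For each fixed i, π(i) is uniform over {1, …, 186} (marginal of a uniform permutation), so P[π(i) > i] = (n − i)/n. Summing: Σ_{i=1}^{186} (n − i)/n = (0 + 1 + … + 185)/186 = 186(186 − 1)/(2·186) = (186 − 1)/2.
Hence E[X] = Σ_{i=1}^{186} (186 − i)/186 = 185/2 ≈ 92.50000.

E[X] = 185/2 = 92.50000.


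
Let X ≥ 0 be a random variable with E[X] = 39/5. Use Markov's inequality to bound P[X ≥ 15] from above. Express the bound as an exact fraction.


μ = E[X] = 39/5, a = 15.
Markov: P[X ≥ 15] ≤ μ/a = (39/5)/15 = 13/25.
Numerically: ≈ 0.520.
(Since a = 15 > μ = 7.800, the bound 13/25 is < 1 and informative.)

P[X ≥ 15] ≤ 13/25 ≈ 0.520.


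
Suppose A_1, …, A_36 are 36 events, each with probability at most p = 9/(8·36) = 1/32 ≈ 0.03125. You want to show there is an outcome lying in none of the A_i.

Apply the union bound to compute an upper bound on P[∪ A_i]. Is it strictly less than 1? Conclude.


Union bound: P[∪_{i=1}^{36} A_i] ≤ Σ_i P[A_i] ≤ 36·p = 36·(1/32) = 9/8.
Numerically: 9/8 ≈ 1.12500.
Is 9/8 < 1? NO.
Since the bound 9/8 is ≥ 1, the union bound is uninformative here; it does NOT by itself certify existence.

36·p = 9/8 ≈ 1.12500; existence NOT certified by the union bound.


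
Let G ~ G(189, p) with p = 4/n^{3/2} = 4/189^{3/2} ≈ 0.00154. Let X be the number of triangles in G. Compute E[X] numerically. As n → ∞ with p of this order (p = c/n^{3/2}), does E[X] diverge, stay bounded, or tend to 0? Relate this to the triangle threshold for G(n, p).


Number of potential triangles: C(189, 3) = 1107414.
Each occurs with probability p³ ≈ (0.00154)³ ≈ 3.64840e-09.
By linearity: E[X] = C(189, 3)·p³ ≈ 1107414 · 3.64840e-09 ≈ 0.004.
Since α = 3/2 > 1, p = c/n^{3/2} = o(1/n) is below the triangle threshold p ~ 1/n. Asymptotically E[X] ~ (c³/6)·n^{3(1−α)} = (4³/6)·n^{-1.5} → 0, so by Markov's inequality G has no triangles w.h.p.

E[X] ≈ 0.004; in regime p = Θ(1/n^{3/2}) E[X] tends to 0 (below the triangle threshold p ~ 1/n).


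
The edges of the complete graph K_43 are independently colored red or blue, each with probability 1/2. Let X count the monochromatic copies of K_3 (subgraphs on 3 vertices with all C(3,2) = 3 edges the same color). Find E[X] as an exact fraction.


Let X = Σ_S X_S over the C(43, 3) = 12341 subsets S of size 3, where X_S = 1 if the K_3 on S is monochromatic.
For a fixed S, the K_3 on S has C(3, 2) = 3 edges. P[all 3 edges red] = (1/2)^3, and likewise for blue, so P[monochromatic] = 2·(1/2)^3 = 2^{1 − 3} = 1/4.
By linearity: E[X] = C(43, 3) · 2^{1 − 3} = 12341 · 1/4 = 12341/4.
Numerically: E[X] ≈ 3085.2500.

E[X] = C(43,3)·2^(1−C(3,2)) = 12341/4 ≈ 3085.2500.


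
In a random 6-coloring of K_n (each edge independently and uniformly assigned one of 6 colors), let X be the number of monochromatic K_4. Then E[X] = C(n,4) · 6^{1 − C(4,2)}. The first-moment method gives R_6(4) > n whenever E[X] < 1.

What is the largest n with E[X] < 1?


We need C(n, 4) · 6^{1 − 6} < 1, i.e. C(n, 4) < 6^{6 − 1} = 7776.
Check values of n near the boundary:
  n = 18: C(18, 4) = 3060; 3060 < 7776? YES
  n = 19: C(19, 4) = 3876; 3876 < 7776? YES
  n = 20: C(20, 4) = 4845; 4845 < 7776? YES
  n = 21: C(21, 4) = 5985; 5985 < 7776? YES
  n = 22: C(22, 4) = 7315; 7315 < 7776? YES
  n = 23: C(23, 4) = 8855; 8855 < 7776? NO
  n = 24: C(24, 4) = 10626; 10626 < 7776? NO
The largest n with C(n, 4) < 7776 is n = 22 (where E[X] = 7315/7776 ≈ 0.9407150). Hence R_6(4) > 22, i.e. R_6(4) ≥ 23.

Largest n = 22; hence R_6(4) > 22.


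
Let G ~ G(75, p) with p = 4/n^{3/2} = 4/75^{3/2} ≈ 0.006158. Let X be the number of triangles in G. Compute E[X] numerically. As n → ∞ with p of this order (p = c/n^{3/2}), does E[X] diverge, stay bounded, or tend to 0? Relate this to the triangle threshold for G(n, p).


Number of potential triangles: C(75, 3) = 67525.
Each occurs with probability p³ ≈ (0.006158)³ ≈ 2.335631e-07.
By linearity: E[X] = C(75, 3)·p³ ≈ 67525 · 2.335631e-07 ≈ 0.0158.
Since α = 3/2 > 1, p = c/n^{3/2} = o(1/n) is below the triangle threshold p ~ 1/n. Asymptotically E[X] ~ (c³/6)·n^{3(1−α)} = (4³/6)·n^{-1.5} → 0, so by Markov's inequality G has no triangles w.h.p.

E[X] ≈ 0.0158; in regime p = Θ(1/n^{3/2}) E[X] tends to 0 (below the triangle threshold p ~ 1/n).


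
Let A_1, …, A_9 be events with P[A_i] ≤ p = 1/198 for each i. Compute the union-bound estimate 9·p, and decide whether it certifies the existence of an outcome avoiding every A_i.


Union bound: P[∪_{i=1}^{9} A_i] ≤ Σ_i P[A_i] ≤ 9·p = 9·(1/198) = 1/22.
Numerically: 1/22 ≈ 0.04545.
Is 1/22 < 1? YES.
Since P[∪ A_i] ≤ 1/22 < 1, the complement has P[∩ A_i^c] ≥ 1 − 1/22 = 21/22 > 0, so some outcome avoids every A_i.

9·p = 1/22 ≈ 0.04545; existence CERTIFIED by the union bound.


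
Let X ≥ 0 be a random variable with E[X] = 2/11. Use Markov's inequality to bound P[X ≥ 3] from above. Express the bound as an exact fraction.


μ = E[X] = 2/11, a = 3.
Markov: P[X ≥ 3] ≤ μ/a = (2/11)/3 = 2/33.
Numerically: ≈ 0.06061.
(Since a = 3 > μ = 0.18182, the bound 2/33 is < 1 and informative.)

P[X ≥ 3] ≤ 2/33 ≈ 0.06061.


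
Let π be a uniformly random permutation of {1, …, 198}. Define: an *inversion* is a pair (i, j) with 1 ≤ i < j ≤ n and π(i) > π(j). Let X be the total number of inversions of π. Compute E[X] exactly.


Write X = Σ X_I over the C(198, 2) = 19503 pairs i < j, with X_I the indicator of one inversion.
There are 19503 indicators.
For each fixed pair i < j, the values π(i) and π(j) are two distinct elements of {1, …, 198} in uniformly random order; by symmetry P[π(i) > π(j)] = 1/2.
By linearity: E[X] = 19503 · (1/2) = C(198, 2) · (1/2) = 19503/2 = 19503/2 ≈ 9751.5000.

E[X] = 19503/2 = 9751.5000.
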